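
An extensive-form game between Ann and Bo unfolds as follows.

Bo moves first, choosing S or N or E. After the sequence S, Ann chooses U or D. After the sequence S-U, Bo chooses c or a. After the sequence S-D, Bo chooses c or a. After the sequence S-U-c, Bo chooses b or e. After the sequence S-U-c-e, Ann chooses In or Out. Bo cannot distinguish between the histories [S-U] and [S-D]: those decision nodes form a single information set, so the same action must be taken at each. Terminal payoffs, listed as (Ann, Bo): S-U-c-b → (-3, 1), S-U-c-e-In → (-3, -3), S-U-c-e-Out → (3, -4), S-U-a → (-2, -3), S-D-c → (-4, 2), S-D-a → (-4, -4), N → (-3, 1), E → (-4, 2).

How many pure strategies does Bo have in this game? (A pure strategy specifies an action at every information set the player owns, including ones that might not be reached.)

12

Bo owns the root with actions {S, N, E} — three choices.
Bo owns the information set {S-U, S-D} with actions {c, a} — two choices.
Bo owns the node after S-U-c with actions {b, e} — two choices.
A pure strategy fixes one action at each information set independently, so the count is the product 3 × 2 × 2 = 12.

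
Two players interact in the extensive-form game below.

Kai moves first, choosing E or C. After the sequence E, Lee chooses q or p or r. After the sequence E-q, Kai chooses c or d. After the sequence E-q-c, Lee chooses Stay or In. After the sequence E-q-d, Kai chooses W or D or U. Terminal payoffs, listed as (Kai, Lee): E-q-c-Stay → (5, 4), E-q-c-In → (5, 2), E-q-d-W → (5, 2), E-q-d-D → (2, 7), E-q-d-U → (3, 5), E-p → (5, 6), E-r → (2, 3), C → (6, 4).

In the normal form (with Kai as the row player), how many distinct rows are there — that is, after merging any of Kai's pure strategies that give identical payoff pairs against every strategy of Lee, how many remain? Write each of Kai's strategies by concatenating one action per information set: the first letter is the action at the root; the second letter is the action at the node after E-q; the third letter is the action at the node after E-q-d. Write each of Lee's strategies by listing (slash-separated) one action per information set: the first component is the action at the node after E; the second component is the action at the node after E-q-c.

Kai has 12 pure strategies: EcW, EcD, EcU, EdW, EdD, EdU, CcW, CcD, CcU, CdW, CdD, CdU. Columns: q/Stay, q/In, p/Stay, p/In, r/Stay, r/In.
{EcW, EcD, EcU} → row (5,4) (5,2) (5,6) (5,6) (2,3) (2,3)
{EdW} → row (5,2) (5,2) (5,6) (5,6) (2,3) (2,3)
{EdD} → row (2,7) (2,7) (5,6) (5,6) (2,3) (2,3)
{EdU} → row (3,5) (3,5) (5,6) (5,6) (2,3) (2,3)
{CcW, CcD, CcU, CdW, CdD, CdU} → row (6,4) (6,4) (6,4) (6,4) (6,4) (6,4)
That's 5 distinct rows out of 12 strategies.

5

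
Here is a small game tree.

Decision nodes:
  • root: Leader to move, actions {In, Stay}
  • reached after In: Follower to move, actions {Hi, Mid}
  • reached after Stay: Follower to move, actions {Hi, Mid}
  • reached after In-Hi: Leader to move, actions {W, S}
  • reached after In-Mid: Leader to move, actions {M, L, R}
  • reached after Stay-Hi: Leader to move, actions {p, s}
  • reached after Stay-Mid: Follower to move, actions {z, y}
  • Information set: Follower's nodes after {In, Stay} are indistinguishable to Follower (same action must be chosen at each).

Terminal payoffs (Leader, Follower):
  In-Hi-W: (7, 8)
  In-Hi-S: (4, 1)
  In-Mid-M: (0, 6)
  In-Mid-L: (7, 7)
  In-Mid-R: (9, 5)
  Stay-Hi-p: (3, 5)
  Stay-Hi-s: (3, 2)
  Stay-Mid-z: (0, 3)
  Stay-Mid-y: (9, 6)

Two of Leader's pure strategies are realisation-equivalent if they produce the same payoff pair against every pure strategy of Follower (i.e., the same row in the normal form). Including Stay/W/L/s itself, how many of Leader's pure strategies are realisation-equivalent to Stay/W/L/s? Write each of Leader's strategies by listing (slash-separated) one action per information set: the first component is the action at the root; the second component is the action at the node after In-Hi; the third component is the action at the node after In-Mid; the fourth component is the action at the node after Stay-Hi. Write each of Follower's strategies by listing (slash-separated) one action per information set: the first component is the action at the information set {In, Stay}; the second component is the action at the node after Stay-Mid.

6

Row for Stay/W/L/s (columns Hi/z, Hi/y, Mid/z, Mid/y): (3,2) (3,2) (0,3) (9,6).
Under Stay/W/L/s, Leader's choice at the node after In-Hi and at the node after In-Mid can never be reached regardless of what Follower does, so varying those choices leaves every outcome unchanged.
Holding the reachable choices fixed and varying the unreachable ones freely already gives 2 × 3 = 6 equivalent strategies.
No other strategy reproduces this row, so those 6 are the full class: Stay/W/M/s, Stay/W/L/s, Stay/W/R/s, Stay/S/M/s, Stay/S/L/s, Stay/S/R/s.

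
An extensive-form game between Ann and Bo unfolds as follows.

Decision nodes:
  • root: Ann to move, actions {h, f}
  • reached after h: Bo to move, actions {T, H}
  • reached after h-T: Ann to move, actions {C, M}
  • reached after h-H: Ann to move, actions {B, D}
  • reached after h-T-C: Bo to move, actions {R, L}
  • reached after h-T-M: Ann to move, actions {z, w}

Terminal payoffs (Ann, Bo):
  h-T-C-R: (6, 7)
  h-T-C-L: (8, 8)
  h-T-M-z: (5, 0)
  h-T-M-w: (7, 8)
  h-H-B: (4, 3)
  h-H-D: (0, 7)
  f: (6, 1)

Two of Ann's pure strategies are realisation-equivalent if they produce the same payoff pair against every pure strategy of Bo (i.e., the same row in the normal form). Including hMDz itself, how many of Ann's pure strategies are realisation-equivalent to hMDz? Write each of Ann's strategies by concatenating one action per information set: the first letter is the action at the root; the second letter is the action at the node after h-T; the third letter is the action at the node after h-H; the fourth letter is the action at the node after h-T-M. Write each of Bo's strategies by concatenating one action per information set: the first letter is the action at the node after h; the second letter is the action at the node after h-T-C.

Row for hMDz (columns TR, TL, HR, HL): (5,0) (5,0) (0,7) (0,7).
Every one of Ann's information sets is on the play path for some reply by Bo when Ann follows hMDz.
Changing the action at any of them therefore changes at least one column, so only hMDz itself gives this row.

1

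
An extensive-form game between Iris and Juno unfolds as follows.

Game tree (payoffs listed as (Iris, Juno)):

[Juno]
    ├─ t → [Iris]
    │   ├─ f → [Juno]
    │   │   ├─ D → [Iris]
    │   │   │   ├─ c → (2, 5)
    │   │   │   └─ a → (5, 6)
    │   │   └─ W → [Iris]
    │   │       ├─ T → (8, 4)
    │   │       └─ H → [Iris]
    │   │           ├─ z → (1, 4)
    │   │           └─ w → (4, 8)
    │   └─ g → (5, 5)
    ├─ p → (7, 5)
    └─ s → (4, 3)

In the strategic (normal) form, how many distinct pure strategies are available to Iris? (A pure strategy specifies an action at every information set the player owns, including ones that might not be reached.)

Iris owns the node after t with actions {f, g} — two choices.
Iris owns the node after t-f-D with actions {c, a} — two choices.
Iris owns the node after t-f-W with actions {T, H} — two choices.
Iris owns the node after t-f-W-H with actions {z, w} — two choices.
A pure strategy fixes one action at each information set independently, so the count is the product 2 × 2 × 2 × 2 = 16.

16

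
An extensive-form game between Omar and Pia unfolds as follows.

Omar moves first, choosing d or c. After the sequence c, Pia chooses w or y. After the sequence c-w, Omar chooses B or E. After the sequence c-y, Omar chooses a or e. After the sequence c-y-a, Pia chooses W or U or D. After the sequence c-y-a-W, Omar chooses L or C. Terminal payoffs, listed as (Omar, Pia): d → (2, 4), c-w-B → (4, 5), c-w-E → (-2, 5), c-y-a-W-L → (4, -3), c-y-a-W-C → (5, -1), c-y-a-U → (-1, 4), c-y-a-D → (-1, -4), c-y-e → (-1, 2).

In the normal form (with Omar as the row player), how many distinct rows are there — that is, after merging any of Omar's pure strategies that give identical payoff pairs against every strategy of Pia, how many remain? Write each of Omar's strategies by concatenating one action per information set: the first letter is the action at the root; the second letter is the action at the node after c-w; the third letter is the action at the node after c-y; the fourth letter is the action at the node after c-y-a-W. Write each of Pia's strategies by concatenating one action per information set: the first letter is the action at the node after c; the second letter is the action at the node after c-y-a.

7

Omar has 16 pure strategies: dBaL, dBaC, dBeL, dBeC, dEaL, dEaC, dEeL, dEeC, cBaL, cBaC, cBeL, cBeC, cEaL, cEaC, cEeL, cEeC. Columns: wW, wU, wD, yW, yU, yD.
{dBaL, dBaC, dBeL, dBeC, dEaL, dEaC, dEeL, dEeC} → row (2,4) (2,4) (2,4) (2,4) (2,4) (2,4)
{cBaL} → row (4,5) (4,5) (4,5) (4,-3) (-1,4) (-1,-4)
{cBaC} → row (4,5) (4,5) (4,5) (5,-1) (-1,4) (-1,-4)
{cBeL, cBeC} → row (4,5) (4,5) (4,5) (-1,2) (-1,2) (-1,2)
{cEaL} → row (-2,5) (-2,5) (-2,5) (4,-3) (-1,4) (-1,-4)
{cEaC} → row (-2,5) (-2,5) (-2,5) (5,-1) (-1,4) (-1,-4)
{cEeL, cEeC} → row (-2,5) (-2,5) (-2,5) (-1,2) (-1,2) (-1,2)
That's 7 distinct rows out of 16 strategies.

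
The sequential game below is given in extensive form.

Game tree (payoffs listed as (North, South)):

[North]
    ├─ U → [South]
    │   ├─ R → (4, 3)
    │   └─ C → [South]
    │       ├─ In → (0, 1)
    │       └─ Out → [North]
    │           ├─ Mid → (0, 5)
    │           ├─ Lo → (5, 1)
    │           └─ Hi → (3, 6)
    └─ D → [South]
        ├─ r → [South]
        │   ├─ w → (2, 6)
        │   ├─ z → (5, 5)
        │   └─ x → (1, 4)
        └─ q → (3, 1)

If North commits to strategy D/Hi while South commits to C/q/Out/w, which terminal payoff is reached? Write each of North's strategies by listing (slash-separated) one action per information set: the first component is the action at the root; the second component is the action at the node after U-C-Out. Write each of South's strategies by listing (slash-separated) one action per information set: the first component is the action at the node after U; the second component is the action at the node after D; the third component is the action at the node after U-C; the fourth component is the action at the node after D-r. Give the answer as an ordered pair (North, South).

(3, 1)

Trace the play path from the root:
  North plays D
  South plays q at [D]
→ terminal payoff (3, 1).
(North's choice at the node after U-C-Out is never reached on this path, so it doesn't affect the outcome.)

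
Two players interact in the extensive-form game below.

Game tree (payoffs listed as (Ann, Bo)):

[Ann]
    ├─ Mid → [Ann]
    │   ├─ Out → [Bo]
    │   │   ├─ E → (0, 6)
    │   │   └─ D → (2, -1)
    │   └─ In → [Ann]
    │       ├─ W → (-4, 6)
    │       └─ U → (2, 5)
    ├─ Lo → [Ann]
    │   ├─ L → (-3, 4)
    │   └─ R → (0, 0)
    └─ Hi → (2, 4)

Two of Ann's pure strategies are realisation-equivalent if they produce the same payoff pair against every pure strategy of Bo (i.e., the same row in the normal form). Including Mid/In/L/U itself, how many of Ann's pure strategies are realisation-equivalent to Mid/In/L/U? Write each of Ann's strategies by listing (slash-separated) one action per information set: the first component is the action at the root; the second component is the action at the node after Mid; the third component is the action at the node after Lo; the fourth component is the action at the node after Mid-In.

Row for Mid/In/L/U (columns E, D): (2,5) (2,5).
Under Mid/In/L/U, Ann's choice at the node after Lo can never be reached regardless of what Bo does, so varying those choices leaves every outcome unchanged.
Holding the reachable choices fixed and varying the unreachable one freely already gives 2 equivalent strategies.
No other strategy reproduces this row, so those 2 are the full class: Mid/In/L/U, Mid/In/R/U.

2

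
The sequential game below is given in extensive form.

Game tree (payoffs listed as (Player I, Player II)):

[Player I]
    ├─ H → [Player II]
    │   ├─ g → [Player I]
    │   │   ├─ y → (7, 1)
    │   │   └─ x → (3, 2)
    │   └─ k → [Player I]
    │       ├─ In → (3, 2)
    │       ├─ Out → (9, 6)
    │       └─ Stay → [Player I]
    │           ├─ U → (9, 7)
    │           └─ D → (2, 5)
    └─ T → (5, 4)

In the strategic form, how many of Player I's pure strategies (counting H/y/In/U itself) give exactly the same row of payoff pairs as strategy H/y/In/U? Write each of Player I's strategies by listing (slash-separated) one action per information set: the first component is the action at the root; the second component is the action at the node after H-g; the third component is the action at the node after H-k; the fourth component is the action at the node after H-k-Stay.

2

Row for H/y/In/U (columns g, k): (7,1) (3,2).
Under H/y/In/U, Player I's choice at the node after H-k-Stay can never be reached regardless of what Player II does, so varying those choices leaves every outcome unchanged.
Holding the reachable choices fixed and varying the unreachable one freely already gives 2 equivalent strategies.
No other strategy reproduces this row, so those 2 are the full class: H/y/In/U, H/y/In/D.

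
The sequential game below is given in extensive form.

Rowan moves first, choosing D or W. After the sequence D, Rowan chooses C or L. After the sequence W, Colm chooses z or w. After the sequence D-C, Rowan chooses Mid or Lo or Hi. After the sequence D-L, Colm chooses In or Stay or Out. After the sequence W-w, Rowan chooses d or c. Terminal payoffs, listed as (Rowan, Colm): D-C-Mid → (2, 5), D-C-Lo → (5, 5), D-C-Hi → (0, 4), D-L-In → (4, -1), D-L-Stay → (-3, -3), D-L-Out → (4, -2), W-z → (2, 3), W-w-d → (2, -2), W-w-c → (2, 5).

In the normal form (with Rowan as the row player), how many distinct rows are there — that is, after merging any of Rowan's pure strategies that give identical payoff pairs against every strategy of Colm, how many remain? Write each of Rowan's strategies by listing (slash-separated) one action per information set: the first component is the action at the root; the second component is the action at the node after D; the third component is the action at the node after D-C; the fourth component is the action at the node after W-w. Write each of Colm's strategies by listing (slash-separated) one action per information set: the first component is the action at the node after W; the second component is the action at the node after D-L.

Rowan has 24 pure strategies: D/C/Mid/d, D/C/Mid/c, D/C/Lo/d, D/C/Lo/c, D/C/Hi/d, D/C/Hi/c, D/L/Mid/d, D/L/Mid/c, D/L/Lo/d, D/L/Lo/c, D/L/Hi/d, D/L/Hi/c, W/C/Mid/d, W/C/Mid/c, W/C/Lo/d, W/C/Lo/c, W/C/Hi/d, W/C/Hi/c, W/L/Mid/d, W/L/Mid/c, W/L/Lo/d, W/L/Lo/c, W/L/Hi/d, W/L/Hi/c. Columns: z/In, z/Stay, z/Out, w/In, w/Stay, w/Out.
{D/C/Mid/d, D/C/Mid/c} → row (2,5) (2,5) (2,5) (2,5) (2,5) (2,5)
{D/C/Lo/d, D/C/Lo/c} → row (5,5) (5,5) (5,5) (5,5) (5,5) (5,5)
{D/C/Hi/d, D/C/Hi/c} → row (0,4) (0,4) (0,4) (0,4) (0,4) (0,4)
{D/L/Mid/d, D/L/Mid/c, D/L/Lo/d, D/L/Lo/c, D/L/Hi/d, D/L/Hi/c} → row (4,-1) (-3,-3) (4,-2) (4,-1) (-3,-3) (4,-2)
{W/C/Mid/d, W/C/Lo/d, W/C/Hi/d, W/L/Mid/d, W/L/Lo/d, W/L/Hi/d} → row (2,3) (2,3) (2,3) (2,-2) (2,-2) (2,-2)
{W/C/Mid/c, W/C/Lo/c, W/C/Hi/c, W/L/Mid/c, W/L/Lo/c, W/L/Hi/c} → row (2,3) (2,3) (2,3) (2,5) (2,5) (2,5)
That's 6 distinct rows out of 24 strategies.

6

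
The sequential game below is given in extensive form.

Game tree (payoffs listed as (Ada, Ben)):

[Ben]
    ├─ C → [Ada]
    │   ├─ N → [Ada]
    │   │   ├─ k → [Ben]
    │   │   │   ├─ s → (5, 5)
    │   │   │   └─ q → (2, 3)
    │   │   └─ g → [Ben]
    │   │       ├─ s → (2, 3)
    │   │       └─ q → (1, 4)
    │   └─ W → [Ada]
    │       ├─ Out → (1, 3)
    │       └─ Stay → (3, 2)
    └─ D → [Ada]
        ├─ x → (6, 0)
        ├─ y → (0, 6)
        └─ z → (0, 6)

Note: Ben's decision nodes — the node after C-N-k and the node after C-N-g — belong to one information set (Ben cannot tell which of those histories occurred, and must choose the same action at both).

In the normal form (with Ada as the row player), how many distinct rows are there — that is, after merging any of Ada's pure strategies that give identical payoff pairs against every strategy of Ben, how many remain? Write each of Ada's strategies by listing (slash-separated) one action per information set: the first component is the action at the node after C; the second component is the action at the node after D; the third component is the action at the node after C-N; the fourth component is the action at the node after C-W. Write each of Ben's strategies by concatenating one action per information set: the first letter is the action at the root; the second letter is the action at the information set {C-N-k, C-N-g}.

Ada has 24 pure strategies: N/x/k/Out, N/x/k/Stay, N/x/g/Out, N/x/g/Stay, N/y/k/Out, N/y/k/Stay, N/y/g/Out, N/y/g/Stay, N/z/k/Out, N/z/k/Stay, N/z/g/Out, N/z/g/Stay, W/x/k/Out, W/x/k/Stay, W/x/g/Out, W/x/g/Stay, W/y/k/Out, W/y/k/Stay, W/y/g/Out, W/y/g/Stay, W/z/k/Out, W/z/k/Stay, W/z/g/Out, W/z/g/Stay. Columns: Cs, Cq, Ds, Dq.
{N/x/k/Out, N/x/k/Stay} → row (5,5) (2,3) (6,0) (6,0)
{N/x/g/Out, N/x/g/Stay} → row (2,3) (1,4) (6,0) (6,0)
{N/y/k/Out, N/y/k/Stay, N/z/k/Out, N/z/k/Stay} → row (5,5) (2,3) (0,6) (0,6)
{N/y/g/Out, N/y/g/Stay, N/z/g/Out, N/z/g/Stay} → row (2,3) (1,4) (0,6) (0,6)
{W/x/k/Out, W/x/g/Out} → row (1,3) (1,3) (6,0) (6,0)
{W/x/k/Stay, W/x/g/Stay} → row (3,2) (3,2) (6,0) (6,0)
{W/y/k/Out, W/y/g/Out, W/z/k/Out, W/z/g/Out} → row (1,3) (1,3) (0,6) (0,6)
{W/y/k/Stay, W/y/g/Stay, W/z/k/Stay, W/z/g/Stay} → row (3,2) (3,2) (0,6) (0,6)
That's 8 distinct rows out of 24 strategies.

8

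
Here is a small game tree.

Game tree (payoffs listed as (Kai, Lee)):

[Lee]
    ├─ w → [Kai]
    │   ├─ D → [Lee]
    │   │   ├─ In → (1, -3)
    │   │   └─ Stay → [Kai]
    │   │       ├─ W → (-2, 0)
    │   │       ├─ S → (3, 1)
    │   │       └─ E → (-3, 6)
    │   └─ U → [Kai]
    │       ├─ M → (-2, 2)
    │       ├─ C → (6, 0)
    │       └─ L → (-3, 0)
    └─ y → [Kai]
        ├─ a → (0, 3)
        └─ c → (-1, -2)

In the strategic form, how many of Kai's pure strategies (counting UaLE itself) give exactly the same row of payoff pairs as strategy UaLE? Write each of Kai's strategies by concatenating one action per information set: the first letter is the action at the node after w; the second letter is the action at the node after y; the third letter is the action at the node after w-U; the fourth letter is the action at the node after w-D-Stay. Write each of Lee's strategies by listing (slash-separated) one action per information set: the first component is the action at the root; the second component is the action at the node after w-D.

Row for UaLE (columns w/In, w/Stay, y/In, y/Stay): (-3,0) (-3,0) (0,3) (0,3).
Under UaLE, Kai's choice at the node after w-D-Stay can never be reached regardless of what Lee does, so varying those choices leaves every outcome unchanged.
Holding the reachable choices fixed and varying the unreachable one freely already gives 3 equivalent strategies.
No other strategy reproduces this row, so those 3 are the full class: UaLW, UaLS, UaLE.

3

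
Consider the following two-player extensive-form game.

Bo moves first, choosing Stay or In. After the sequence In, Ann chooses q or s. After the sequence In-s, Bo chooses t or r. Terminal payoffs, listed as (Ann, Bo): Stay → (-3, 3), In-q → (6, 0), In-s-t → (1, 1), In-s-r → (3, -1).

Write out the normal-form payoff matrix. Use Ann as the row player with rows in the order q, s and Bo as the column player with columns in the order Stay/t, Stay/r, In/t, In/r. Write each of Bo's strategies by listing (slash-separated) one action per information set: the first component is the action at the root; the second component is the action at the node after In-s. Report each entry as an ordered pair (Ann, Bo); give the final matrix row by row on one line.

q: (-3,3) (-3,3) (6,0) (6,0) | s: (-3,3) (-3,3) (1,1) (3,-1)

Row q: Stay/t→(-3,3), Stay/r→(-3,3), In/t→(6,0), In/r→(6,0)
Row s: Stay/t→(-3,3), Stay/r→(-3,3), In/t→(1,1), In/r→(3,-1)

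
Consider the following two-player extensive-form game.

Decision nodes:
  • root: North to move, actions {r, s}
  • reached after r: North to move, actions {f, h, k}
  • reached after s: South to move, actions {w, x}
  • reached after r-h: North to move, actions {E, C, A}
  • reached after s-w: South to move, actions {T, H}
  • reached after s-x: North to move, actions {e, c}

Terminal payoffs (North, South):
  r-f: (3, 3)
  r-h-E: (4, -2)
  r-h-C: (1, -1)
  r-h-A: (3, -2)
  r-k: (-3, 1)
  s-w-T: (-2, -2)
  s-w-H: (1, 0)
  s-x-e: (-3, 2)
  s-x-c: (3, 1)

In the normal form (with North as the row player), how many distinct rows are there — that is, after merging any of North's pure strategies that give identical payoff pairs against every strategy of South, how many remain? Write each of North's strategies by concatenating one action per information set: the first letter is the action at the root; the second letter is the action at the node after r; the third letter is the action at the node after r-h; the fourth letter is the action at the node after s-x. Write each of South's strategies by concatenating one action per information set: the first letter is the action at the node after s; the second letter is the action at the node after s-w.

North has 36 pure strategies: rfEe, rfEc, rfCe, rfCc, rfAe, rfAc, rhEe, rhEc, rhCe, rhCc, rhAe, rhAc, rkEe, rkEc, rkCe, rkCc, rkAe, rkAc, sfEe, sfEc, sfCe, sfCc, sfAe, sfAc, shEe, shEc, shCe, shCc, shAe, shAc, skEe, skEc, skCe, skCc, skAe, skAc. Columns: wT, wH, xT, xH.
{rfEe, rfEc, rfCe, rfCc, rfAe, rfAc} → row (3,3) (3,3) (3,3) (3,3)
{rhEe, rhEc} → row (4,-2) (4,-2) (4,-2) (4,-2)
{rhCe, rhCc} → row (1,-1) (1,-1) (1,-1) (1,-1)
{rhAe, rhAc} → row (3,-2) (3,-2) (3,-2) (3,-2)
{rkEe, rkEc, rkCe, rkCc, rkAe, rkAc} → row (-3,1) (-3,1) (-3,1) (-3,1)
{sfEe, sfCe, sfAe, shEe, shCe, shAe, skEe, skCe, skAe} → row (-2,-2) (1,0) (-3,2) (-3,2)
{sfEc, sfCc, sfAc, shEc, shCc, shAc, skEc, skCc, skAc} → row (-2,-2) (1,0) (3,1) (3,1)
That's 7 distinct rows out of 36 strategies.

7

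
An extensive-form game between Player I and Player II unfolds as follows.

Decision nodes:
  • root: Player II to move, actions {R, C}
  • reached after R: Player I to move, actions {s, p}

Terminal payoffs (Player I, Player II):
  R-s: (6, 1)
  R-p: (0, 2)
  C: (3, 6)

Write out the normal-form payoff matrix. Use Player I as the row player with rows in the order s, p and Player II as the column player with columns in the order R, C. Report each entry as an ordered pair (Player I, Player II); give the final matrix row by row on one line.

s: (6,1) (3,6) | p: (0,2) (3,6)

Row s: R→(6,1), C→(3,6)
Row p: R→(0,2), C→(3,6)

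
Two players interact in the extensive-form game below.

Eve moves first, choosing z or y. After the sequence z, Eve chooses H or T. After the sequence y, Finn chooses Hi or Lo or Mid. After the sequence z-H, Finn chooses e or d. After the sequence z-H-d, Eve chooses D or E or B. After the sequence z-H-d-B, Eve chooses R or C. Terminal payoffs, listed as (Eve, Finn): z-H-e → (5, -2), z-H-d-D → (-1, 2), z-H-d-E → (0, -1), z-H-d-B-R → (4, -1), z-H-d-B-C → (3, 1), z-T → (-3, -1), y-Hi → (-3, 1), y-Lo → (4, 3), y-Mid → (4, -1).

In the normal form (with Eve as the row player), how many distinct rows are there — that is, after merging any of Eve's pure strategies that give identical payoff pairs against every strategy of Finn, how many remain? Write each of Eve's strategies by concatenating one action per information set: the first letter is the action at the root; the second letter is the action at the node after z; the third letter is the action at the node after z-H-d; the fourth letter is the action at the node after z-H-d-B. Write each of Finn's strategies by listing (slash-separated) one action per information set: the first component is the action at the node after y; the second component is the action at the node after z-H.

6

Eve has 24 pure strategies: zHDR, zHDC, zHER, zHEC, zHBR, zHBC, zTDR, zTDC, zTER, zTEC, zTBR, zTBC, yHDR, yHDC, yHER, yHEC, yHBR, yHBC, yTDR, yTDC, yTER, yTEC, yTBR, yTBC. Columns: Hi/e, Hi/d, Lo/e, Lo/d, Mid/e, Mid/d.
{zHDR, zHDC} → row (5,-2) (-1,2) (5,-2) (-1,2) (5,-2) (-1,2)
{zHER, zHEC} → row (5,-2) (0,-1) (5,-2) (0,-1) (5,-2) (0,-1)
{zHBR} → row (5,-2) (4,-1) (5,-2) (4,-1) (5,-2) (4,-1)
{zHBC} → row (5,-2) (3,1) (5,-2) (3,1) (5,-2) (3,1)
{zTDR, zTDC, zTER, zTEC, zTBR, zTBC} → row (-3,-1) (-3,-1) (-3,-1) (-3,-1) (-3,-1) (-3,-1)
{yHDR, yHDC, yHER, yHEC, yHBR, yHBC, yTDR, yTDC, yTER, yTEC, yTBR, yTBC} → row (-3,1) (-3,1) (4,3) (4,3) (4,-1) (4,-1)
That's 6 distinct rows out of 24 strategies.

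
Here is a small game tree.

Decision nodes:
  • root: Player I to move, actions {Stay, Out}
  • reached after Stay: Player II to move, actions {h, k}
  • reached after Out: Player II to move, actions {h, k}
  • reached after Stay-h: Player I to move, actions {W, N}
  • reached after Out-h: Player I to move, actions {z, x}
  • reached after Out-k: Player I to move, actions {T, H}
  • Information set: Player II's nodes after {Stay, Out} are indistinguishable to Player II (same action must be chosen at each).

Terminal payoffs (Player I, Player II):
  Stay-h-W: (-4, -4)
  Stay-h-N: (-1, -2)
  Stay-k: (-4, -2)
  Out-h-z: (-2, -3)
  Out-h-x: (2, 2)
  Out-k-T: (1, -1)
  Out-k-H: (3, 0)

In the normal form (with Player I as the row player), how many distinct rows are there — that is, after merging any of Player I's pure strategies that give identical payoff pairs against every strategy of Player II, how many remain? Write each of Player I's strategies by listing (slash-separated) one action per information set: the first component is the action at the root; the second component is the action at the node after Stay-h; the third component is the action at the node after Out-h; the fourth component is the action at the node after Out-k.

Player I has 16 pure strategies: Stay/W/z/T, Stay/W/z/H, Stay/W/x/T, Stay/W/x/H, Stay/N/z/T, Stay/N/z/H, Stay/N/x/T, Stay/N/x/H, Out/W/z/T, Out/W/z/H, Out/W/x/T, Out/W/x/H, Out/N/z/T, Out/N/z/H, Out/N/x/T, Out/N/x/H. Columns: h, k.
{Stay/W/z/T, Stay/W/z/H, Stay/W/x/T, Stay/W/x/H} → row (-4,-4) (-4,-2)
{Stay/N/z/T, Stay/N/z/H, Stay/N/x/T, Stay/N/x/H} → row (-1,-2) (-4,-2)
{Out/W/z/T, Out/N/z/T} → row (-2,-3) (1,-1)
{Out/W/z/H, Out/N/z/H} → row (-2,-3) (3,0)
{Out/W/x/T, Out/N/x/T} → row (2,2) (1,-1)
{Out/W/x/H, Out/N/x/H} → row (2,2) (3,0)
That's 6 distinct rows out of 16 strategies.

6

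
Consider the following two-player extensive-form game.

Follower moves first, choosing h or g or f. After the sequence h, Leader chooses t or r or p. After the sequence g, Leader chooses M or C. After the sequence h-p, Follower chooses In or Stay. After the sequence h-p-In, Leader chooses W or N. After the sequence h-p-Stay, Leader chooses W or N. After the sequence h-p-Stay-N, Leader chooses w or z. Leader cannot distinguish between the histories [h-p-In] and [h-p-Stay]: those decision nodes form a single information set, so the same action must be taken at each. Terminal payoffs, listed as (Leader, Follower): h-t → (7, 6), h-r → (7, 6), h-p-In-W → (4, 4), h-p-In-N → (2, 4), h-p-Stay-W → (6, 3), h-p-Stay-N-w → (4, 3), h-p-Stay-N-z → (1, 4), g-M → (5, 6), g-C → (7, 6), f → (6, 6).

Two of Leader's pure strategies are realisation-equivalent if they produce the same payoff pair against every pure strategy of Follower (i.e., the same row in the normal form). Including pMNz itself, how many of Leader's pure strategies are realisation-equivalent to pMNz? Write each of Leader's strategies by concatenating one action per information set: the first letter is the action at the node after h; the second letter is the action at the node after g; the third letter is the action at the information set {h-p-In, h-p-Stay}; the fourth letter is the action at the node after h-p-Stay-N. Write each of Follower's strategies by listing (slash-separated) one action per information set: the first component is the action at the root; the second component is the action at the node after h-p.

1

Row for pMNz (columns h/In, h/Stay, g/In, g/Stay, f/In, f/Stay): (2,4) (1,4) (5,6) (5,6) (6,6) (6,6).
Every one of Leader's information sets is on the play path for some reply by Follower when Leader follows pMNz.
Changing the action at any of them therefore changes at least one column, so only pMNz itself gives this row.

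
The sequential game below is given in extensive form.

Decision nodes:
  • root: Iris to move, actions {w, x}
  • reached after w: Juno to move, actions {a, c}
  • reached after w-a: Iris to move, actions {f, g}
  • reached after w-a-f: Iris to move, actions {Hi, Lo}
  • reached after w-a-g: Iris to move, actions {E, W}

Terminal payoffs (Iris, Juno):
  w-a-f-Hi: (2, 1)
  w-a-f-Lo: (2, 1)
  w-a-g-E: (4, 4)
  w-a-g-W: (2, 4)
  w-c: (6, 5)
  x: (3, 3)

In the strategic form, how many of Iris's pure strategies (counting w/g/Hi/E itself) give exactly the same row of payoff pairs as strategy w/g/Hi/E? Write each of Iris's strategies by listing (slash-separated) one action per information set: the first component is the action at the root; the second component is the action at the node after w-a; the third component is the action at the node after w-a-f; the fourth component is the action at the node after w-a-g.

Row for w/g/Hi/E (columns a, c): (4,4) (6,5).
Under w/g/Hi/E, Iris's choice at the node after w-a-f can never be reached regardless of what Juno does, so varying those choices leaves every outcome unchanged.
Holding the reachable choices fixed and varying the unreachable one freely already gives 2 equivalent strategies.
No other strategy reproduces this row, so those 2 are the full class: w/g/Hi/E, w/g/Lo/E.

2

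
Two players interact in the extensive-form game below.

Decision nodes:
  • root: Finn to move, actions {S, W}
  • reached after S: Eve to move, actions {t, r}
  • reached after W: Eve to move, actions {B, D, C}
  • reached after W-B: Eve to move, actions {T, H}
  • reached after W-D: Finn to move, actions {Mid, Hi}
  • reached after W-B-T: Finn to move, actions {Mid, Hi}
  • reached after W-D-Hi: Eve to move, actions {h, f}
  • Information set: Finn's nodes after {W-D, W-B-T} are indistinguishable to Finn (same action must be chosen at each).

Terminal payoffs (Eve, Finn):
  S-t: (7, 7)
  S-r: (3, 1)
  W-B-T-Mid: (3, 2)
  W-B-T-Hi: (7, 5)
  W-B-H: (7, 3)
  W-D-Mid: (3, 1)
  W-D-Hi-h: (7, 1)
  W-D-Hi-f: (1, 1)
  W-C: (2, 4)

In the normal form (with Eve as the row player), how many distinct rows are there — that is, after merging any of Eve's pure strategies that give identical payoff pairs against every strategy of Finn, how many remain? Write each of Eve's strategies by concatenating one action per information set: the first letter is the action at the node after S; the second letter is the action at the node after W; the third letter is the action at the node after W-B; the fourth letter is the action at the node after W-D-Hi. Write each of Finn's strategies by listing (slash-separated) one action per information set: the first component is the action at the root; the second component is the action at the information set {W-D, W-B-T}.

10

Eve has 24 pure strategies: tBTh, tBTf, tBHh, tBHf, tDTh, tDTf, tDHh, tDHf, tCTh, tCTf, tCHh, tCHf, rBTh, rBTf, rBHh, rBHf, rDTh, rDTf, rDHh, rDHf, rCTh, rCTf, rCHh, rCHf. Columns: S/Mid, S/Hi, W/Mid, W/Hi.
{tBTh, tBTf} → row (7,7) (7,7) (3,2) (7,5)
{tBHh, tBHf} → row (7,7) (7,7) (7,3) (7,3)
{tDTh, tDHh} → row (7,7) (7,7) (3,1) (7,1)
{tDTf, tDHf} → row (7,7) (7,7) (3,1) (1,1)
{tCTh, tCTf, tCHh, tCHf} → row (7,7) (7,7) (2,4) (2,4)
{rBTh, rBTf} → row (3,1) (3,1) (3,2) (7,5)
{rBHh, rBHf} → row (3,1) (3,1) (7,3) (7,3)
{rDTh, rDHh} → row (3,1) (3,1) (3,1) (7,1)
{rDTf, rDHf} → row (3,1) (3,1) (3,1) (1,1)
{rCTh, rCTf, rCHh, rCHf} → row (3,1) (3,1) (2,4) (2,4)
That's 10 distinct rows out of 24 strategies.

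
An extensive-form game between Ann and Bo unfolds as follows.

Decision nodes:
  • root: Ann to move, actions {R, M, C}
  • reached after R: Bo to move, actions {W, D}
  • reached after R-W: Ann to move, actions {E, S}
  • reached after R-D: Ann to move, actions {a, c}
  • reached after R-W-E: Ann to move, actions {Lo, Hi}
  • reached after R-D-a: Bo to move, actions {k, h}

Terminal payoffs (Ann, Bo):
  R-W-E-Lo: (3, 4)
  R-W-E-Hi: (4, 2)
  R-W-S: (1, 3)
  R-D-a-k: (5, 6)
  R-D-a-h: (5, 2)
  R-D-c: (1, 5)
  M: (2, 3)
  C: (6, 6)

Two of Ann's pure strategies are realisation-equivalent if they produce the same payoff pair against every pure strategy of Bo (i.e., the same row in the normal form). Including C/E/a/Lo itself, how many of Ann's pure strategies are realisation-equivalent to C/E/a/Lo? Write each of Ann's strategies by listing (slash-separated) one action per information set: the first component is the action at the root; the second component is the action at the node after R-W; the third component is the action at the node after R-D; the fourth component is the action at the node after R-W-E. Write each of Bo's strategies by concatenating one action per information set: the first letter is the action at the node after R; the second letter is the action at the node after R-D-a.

8

Row for C/E/a/Lo (columns Wk, Wh, Dk, Dh): (6,6) (6,6) (6,6) (6,6).
Under C/E/a/Lo, Ann's choice at the node after R-W and at the node after R-D and at the node after R-W-E can never be reached regardless of what Bo does, so varying those choices leaves every outcome unchanged.
Holding the reachable choices fixed and varying the unreachable ones freely already gives 2 × 2 × 2 = 8 equivalent strategies.
No other strategy reproduces this row, so those 8 are the full class: C/E/a/Lo, C/E/a/Hi, C/E/c/Lo, C/E/c/Hi, C/S/a/Lo, C/S/a/Hi, C/S/c/Lo, C/S/c/Hi.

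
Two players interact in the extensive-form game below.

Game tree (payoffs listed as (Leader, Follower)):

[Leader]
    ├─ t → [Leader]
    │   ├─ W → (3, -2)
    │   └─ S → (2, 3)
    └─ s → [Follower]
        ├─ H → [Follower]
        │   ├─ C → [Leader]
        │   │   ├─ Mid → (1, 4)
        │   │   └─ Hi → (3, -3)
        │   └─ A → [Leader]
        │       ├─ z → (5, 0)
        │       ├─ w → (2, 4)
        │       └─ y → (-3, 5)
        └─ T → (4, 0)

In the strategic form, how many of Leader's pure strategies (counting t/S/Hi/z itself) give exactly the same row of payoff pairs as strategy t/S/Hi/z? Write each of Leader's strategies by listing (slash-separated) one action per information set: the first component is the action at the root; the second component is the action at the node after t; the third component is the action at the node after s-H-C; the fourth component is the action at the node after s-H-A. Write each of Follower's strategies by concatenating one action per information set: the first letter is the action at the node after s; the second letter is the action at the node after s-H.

6

Row for t/S/Hi/z (columns HC, HA, TC, TA): (2,3) (2,3) (2,3) (2,3).
Under t/S/Hi/z, Leader's choice at the node after s-H-C and at the node after s-H-A can never be reached regardless of what Follower does, so varying those choices leaves every outcome unchanged.
Holding the reachable choices fixed and varying the unreachable ones freely already gives 2 × 3 = 6 equivalent strategies.
No other strategy reproduces this row, so those 6 are the full class: t/S/Mid/z, t/S/Mid/w, t/S/Mid/y, t/S/Hi/z, t/S/Hi/w, t/S/Hi/y.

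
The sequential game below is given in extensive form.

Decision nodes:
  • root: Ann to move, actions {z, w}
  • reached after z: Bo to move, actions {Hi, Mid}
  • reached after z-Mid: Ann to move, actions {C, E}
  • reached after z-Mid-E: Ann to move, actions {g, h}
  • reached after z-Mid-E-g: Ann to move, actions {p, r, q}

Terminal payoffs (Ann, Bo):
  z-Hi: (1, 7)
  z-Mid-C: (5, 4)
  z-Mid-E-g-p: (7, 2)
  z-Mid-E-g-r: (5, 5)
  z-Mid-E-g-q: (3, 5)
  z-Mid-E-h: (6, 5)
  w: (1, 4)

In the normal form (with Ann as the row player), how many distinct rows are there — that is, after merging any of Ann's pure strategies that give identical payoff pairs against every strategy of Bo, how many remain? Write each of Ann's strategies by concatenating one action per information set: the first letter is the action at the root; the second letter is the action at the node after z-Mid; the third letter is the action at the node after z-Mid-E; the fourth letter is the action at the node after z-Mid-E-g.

6

Ann has 24 pure strategies: zCgp, zCgr, zCgq, zChp, zChr, zChq, zEgp, zEgr, zEgq, zEhp, zEhr, zEhq, wCgp, wCgr, wCgq, wChp, wChr, wChq, wEgp, wEgr, wEgq, wEhp, wEhr, wEhq. Columns: Hi, Mid.
{zCgp, zCgr, zCgq, zChp, zChr, zChq} → row (1,7) (5,4)
{zEgp} → row (1,7) (7,2)
{zEgr} → row (1,7) (5,5)
{zEgq} → row (1,7) (3,5)
{zEhp, zEhr, zEhq} → row (1,7) (6,5)
{wCgp, wCgr, wCgq, wChp, wChr, wChq, wEgp, wEgr, wEgq, wEhp, wEhr, wEhq} → row (1,4) (1,4)
That's 6 distinct rows out of 24 strategies.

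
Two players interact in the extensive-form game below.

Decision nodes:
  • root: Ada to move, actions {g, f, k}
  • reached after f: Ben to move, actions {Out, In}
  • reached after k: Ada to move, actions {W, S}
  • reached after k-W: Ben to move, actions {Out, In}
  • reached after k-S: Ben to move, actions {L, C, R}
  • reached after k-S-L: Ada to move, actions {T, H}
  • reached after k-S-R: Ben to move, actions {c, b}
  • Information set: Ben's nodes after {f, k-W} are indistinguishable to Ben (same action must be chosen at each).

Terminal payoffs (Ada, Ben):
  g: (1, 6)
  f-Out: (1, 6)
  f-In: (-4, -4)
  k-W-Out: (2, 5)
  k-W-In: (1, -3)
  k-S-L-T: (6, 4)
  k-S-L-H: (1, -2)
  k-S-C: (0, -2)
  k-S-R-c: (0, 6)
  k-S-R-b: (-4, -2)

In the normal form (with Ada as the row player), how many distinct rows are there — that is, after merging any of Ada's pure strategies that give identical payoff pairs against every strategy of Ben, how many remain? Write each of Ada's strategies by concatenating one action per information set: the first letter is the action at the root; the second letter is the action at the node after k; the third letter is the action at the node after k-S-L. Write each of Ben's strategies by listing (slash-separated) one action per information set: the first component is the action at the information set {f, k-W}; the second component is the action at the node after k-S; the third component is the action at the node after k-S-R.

Ada has 12 pure strategies: gWT, gWH, gST, gSH, fWT, fWH, fST, fSH, kWT, kWH, kST, kSH. Columns: Out/L/c, Out/L/b, Out/C/c, Out/C/b, Out/R/c, Out/R/b, In/L/c, In/L/b, In/C/c, In/C/b, In/R/c, In/R/b.
{gWT, gWH, gST, gSH} → row (1,6) (1,6) (1,6) (1,6) (1,6) (1,6) (1,6) (1,6) (1,6) (1,6) (1,6) (1,6)
{fWT, fWH, fST, fSH} → row (1,6) (1,6) (1,6) (1,6) (1,6) (1,6) (-4,-4) (-4,-4) (-4,-4) (-4,-4) (-4,-4) (-4,-4)
{kWT, kWH} → row (2,5) (2,5) (2,5) (2,5) (2,5) (2,5) (1,-3) (1,-3) (1,-3) (1,-3) (1,-3) (1,-3)
{kST} → row (6,4) (6,4) (0,-2) (0,-2) (0,6) (-4,-2) (6,4) (6,4) (0,-2) (0,-2) (0,6) (-4,-2)
{kSH} → row (1,-2) (1,-2) (0,-2) (0,-2) (0,6) (-4,-2) (1,-2) (1,-2) (0,-2) (0,-2) (0,6) (-4,-2)
That's 5 distinct rows out of 12 strategies.

5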